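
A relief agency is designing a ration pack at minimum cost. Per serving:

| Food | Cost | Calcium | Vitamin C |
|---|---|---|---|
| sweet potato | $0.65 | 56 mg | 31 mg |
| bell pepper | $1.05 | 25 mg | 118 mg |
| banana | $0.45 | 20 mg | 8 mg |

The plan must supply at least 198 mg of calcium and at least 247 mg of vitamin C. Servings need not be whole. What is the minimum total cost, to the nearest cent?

$3.30

The cheapest plan sits at a corner of the feasible region — with two constraints it uses at most two foods.
sweet potato only: max(198/56, 247/31) = 7.968 servings → $5.18.
bell pepper only: max(198/25, 247/118) = 7.92 servings → $8.32.
banana only: max(198/20, 247/8) = 30.88 servings → $13.89.
sweet potato + bell pepper with both tight: 2.947 servings and 1.319 servings → $3.30.
sweet potato + banana with both targets exact would need a negative amount; discard.
bell pepper + banana with both tight: 1.554 servings and 7.958 servings → $5.21.
So the least-cost plan costs $3.30.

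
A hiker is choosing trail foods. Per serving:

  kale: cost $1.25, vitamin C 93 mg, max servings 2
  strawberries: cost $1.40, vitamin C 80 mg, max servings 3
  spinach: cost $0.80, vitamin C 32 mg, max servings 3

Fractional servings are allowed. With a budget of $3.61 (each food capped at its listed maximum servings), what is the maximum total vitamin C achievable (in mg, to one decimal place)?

Vitamin C per dollar: kale 74.4, strawberries 57.14, spinach 40.
Take 2 servings of kale: spends $2.50, +186.0 mg vitamin C (running total 186.0 mg).
Take 0.7929 servings of strawberries: spends $1.11, +63.4 mg vitamin C (running total 249.4 mg).
Filling greedily by vitamin C-per-dollar is optimal for one linear limit, giving 249.4 mg.

249.4 mg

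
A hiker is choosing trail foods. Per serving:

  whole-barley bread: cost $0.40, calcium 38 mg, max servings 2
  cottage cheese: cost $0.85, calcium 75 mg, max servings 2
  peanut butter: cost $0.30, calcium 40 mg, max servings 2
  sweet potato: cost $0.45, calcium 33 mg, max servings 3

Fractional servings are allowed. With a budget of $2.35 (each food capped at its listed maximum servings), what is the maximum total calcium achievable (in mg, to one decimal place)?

239.8 mg

Calcium per dollar: peanut butter 133.3, whole-barley bread 95, cottage cheese 88.24, sweet potato 73.33.
Take 2 servings of peanut butter: spends $0.60, +80.0 mg calcium (running total 80.0 mg).
Take 2 servings of whole-barley bread: spends $0.80, +76.0 mg calcium (running total 156.0 mg).
Take 1.118 servings of cottage cheese: spends $0.95, +83.8 mg calcium (running total 239.8 mg).
Filling greedily by calcium-per-dollar is optimal for one linear limit, giving 239.8 mg.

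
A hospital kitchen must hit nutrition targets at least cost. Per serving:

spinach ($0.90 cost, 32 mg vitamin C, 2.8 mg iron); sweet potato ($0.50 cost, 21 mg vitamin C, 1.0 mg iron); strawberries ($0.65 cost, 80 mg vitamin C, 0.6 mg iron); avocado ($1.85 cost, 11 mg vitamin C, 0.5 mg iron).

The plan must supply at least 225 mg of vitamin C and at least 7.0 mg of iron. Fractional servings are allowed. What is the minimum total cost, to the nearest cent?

At the optimum either one food covers both requirements or two foods hit both targets exactly; no other combination can be cheaper.
spinach only: max(225/32, 7.0/2.8) = 7.031 servings → $6.33.
sweet potato only: max(225/21, 7.0/1.0) = 10.71 servings → $5.36.
strawberries only: max(225/80, 7.0/0.6) = 11.67 servings → $7.58.
avocado only: max(225/11, 7.0/0.5) = 20.45 servings → $37.84.
spinach + sweet potato: the both-tight solution has a negative serving — not a feasible corner.
spinach + strawberries with both tight: 2.075 servings and 1.982 servings → $3.16.
spinach + avocado with both targets exact would need a negative amount; discard.
sweet potato + strawberries with both tight: 6.306 servings and 1.157 servings → $3.91.
sweet potato + avocado: the both-tight solution has a negative serving — not a feasible corner.
strawberries + avocado with both tight: 1.063 servings and 12.72 servings → $24.23.
Cheapest feasible corner: $3.16.

$3.16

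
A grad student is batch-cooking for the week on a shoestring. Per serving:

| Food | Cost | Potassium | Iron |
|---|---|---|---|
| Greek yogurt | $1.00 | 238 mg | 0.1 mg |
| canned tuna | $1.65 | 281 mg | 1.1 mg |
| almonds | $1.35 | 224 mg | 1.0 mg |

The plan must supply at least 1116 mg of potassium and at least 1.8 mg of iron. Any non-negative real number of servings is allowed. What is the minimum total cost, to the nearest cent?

A basic optimal solution has at most two foods positive. Try each food alone and each pair with both targets met exactly.
Greek yogurt only: max(1116/238, 1.8/0.1) = 18 servings → $18.00.
canned tuna only: max(1116/281, 1.8/1.1) = 3.972 servings → $6.55.
almonds only: max(1116/224, 1.8/1.0) = 4.982 servings → $6.73.
Greek yogurt + canned tuna with both tight: 3.089 servings and 1.356 servings → $5.33.
Greek yogurt + almonds with both tight: 3.306 servings and 1.469 servings → $5.29.
canned tuna + almonds: the both-tight solution has a negative serving — not a feasible corner.
The minimum over all feasible corners is $5.29.

$5.29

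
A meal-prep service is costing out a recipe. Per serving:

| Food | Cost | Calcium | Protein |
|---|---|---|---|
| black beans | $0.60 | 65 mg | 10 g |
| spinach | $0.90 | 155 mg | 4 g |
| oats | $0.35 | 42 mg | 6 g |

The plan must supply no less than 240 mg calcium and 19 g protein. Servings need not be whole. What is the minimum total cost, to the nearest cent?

$1.67

Minimising a linear cost over {calcium ≥ 240, protein ≥ 19, servings ≥ 0} — the optimum is at a vertex, using one or two foods.
black beans only: max(240/65, 19/10) = 3.692 servings → $2.22.
spinach only: max(240/155, 19/4) = 4.75 servings → $4.28.
oats only: max(240/42, 19/6) = 5.714 servings → $2.00.
black beans + spinach with both tight: 1.539 servings and 0.9031 servings → $1.74.
black beans + oats: intersection lies outside the first quadrant.
spinach + oats with both tight: 0.8425 servings and 2.605 servings → $1.67.
So the least-cost plan costs $1.67.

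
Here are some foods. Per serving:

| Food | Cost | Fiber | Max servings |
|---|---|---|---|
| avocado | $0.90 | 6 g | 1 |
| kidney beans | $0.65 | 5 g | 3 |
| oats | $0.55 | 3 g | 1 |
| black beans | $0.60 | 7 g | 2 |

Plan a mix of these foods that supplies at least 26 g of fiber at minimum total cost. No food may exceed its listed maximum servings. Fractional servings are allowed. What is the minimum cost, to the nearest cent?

$2.76

Cost per g of fiber: black beans $0.0857, kidney beans $0.1300, avocado $0.1500, oats $0.1833.
Take 2 servings of black beans: +14.0 g fiber for $1.20 (total $1.20, still need 12.0 g).
Take 2.4 servings of kidney beans: +12.0 g fiber for $1.56 (total $2.76, still need 0.0 g).
Filling from the cheapest source first is optimal under one linear minimum: $2.76.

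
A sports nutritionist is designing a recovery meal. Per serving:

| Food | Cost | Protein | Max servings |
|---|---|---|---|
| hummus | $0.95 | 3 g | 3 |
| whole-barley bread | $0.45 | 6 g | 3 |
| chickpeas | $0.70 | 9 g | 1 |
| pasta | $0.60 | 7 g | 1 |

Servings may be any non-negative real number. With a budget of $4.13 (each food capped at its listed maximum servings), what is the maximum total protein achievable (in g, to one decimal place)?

38.7 g

Protein per dollar: whole-barley bread 13.33, chickpeas 12.86, pasta 11.67, hummus 3.158.
Take 3 servings of whole-barley bread: spends $1.35, +18.0 g protein (running total 18.0 g).
Take 1 serving of chickpeas: spends $0.70, +9.0 g protein (running total 27.0 g).
Take 1 serving of pasta: spends $0.60, +7.0 g protein (running total 34.0 g).
Take 1.558 servings of hummus: spends $1.48, +4.7 g protein (running total 38.7 g).
Greedy by best ratio exhausts the cost allowance optimally: 38.7 g.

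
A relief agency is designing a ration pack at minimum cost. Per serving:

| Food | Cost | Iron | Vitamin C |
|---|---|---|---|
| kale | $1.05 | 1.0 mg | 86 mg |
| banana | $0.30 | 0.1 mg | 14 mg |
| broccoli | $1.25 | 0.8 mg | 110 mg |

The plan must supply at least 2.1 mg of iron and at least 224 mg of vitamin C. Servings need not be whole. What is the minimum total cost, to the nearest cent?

$2.64

An LP optimum is at a vertex; with two nutrient constraints at most two foods are used. Check each candidate.
kale only: max(2.1/1.0, 224/86) = 2.605 servings → $2.73.
banana only: max(2.1/0.1, 224/14) = 21 servings → $6.30.
broccoli only: max(2.1/0.8, 224/110) = 2.625 servings → $3.28.
kale + banana with both tight: 1.296 servings and 8.037 servings → $3.77.
kale + broccoli with both tight: 1.257 servings and 1.053 servings → $2.64.
banana + broccoli: the both-tight solution has a negative serving — not a feasible corner.
Cheapest feasible corner: $2.64.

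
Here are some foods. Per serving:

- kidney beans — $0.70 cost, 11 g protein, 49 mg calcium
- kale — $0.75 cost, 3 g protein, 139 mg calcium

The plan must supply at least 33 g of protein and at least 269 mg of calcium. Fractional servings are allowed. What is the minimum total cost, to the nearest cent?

$2.64

kidney beans only: max(33/11, 269/49) = 5.49 servings → $3.84.
kale only: max(33/3, 269/139) = 11 servings → $8.25.
kidney beans + kale with both tight: 2.735 servings and 0.9711 servings → $2.64.
So the least-cost plan costs $2.64.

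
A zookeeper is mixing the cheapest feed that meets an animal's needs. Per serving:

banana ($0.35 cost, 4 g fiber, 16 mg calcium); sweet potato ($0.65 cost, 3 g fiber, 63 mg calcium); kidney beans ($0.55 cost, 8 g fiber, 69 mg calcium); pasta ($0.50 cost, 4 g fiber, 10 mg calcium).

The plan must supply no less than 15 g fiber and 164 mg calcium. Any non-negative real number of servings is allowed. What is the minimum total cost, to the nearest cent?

This is a tiny linear program; its minimum lies at a vertex of the feasible set. List the vertices and price them.
banana only: max(15/4, 164/16) = 10.25 servings → $3.59.
sweet potato only: max(15/3, 164/63) = 5 servings → $3.25.
kidney beans only: max(15/8, 164/69) = 2.377 servings → $1.31.
pasta only: max(15/4, 164/10) = 16.4 servings → $8.20.
banana + sweet potato with both tight: 2.221 servings and 2.039 servings → $2.10.
banana + kidney beans with both targets exact would need a negative amount; discard.
banana + pasta: the both-tight solution has a negative serving — not a feasible corner.
sweet potato + kidney beans with both tight: 0.9327 servings and 1.525 servings → $1.45.
sweet potato + pasta with both tight: 2.279 servings and 2.041 servings → $2.50.
kidney beans + pasta: intersection lies outside the first quadrant.
Cheapest feasible corner: $1.31.

$1.31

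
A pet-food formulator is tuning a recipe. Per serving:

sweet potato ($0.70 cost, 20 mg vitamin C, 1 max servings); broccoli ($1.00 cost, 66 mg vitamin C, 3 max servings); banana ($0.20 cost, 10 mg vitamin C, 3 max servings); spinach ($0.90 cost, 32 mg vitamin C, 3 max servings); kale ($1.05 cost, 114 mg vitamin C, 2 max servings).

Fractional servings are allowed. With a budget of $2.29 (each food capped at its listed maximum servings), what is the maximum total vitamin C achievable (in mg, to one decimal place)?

240.5 mg

Vitamin C per dollar: kale 108.6, broccoli 66, banana 50, spinach 35.56, sweet potato 28.57.
Take 2 servings of kale: spends $2.10, +228.0 mg vitamin C (running total 228.0 mg).
Take 0.19 servings of broccoli: spends $0.19, +12.5 mg vitamin C (running total 240.5 mg).
Greedy by best ratio exhausts the cost allowance optimally: 240.5 mg.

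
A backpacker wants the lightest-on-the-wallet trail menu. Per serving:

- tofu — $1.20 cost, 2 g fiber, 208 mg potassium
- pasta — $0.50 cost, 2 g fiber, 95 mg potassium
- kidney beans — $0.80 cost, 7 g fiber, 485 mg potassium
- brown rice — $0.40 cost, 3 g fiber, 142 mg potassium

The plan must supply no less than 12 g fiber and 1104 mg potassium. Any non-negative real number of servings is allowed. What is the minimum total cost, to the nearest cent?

$1.82

With two linear requirements the optimum uses one or two foods; enumerate the corners.
tofu only: max(12/2, 1104/208) = 6 servings → $7.20.
pasta only: max(12/2, 1104/95) = 11.62 servings → $5.81.
kidney beans only: max(12/7, 1104/485) = 2.276 servings → $1.82.
brown rice only: max(12/3, 1104/142) = 7.775 servings → $3.11.
tofu + pasta with both tight: 4.726 servings and 1.274 servings → $6.31.
tofu + kidney beans with both tight: 3.926 servings and 0.5926 servings → $5.19.
tofu + brown rice with both tight: 4.729 servings and 0.8471 servings → $6.01.
pasta + kidney beans: intersection lies outside the first quadrant.
pasta + brown rice: intersection lies outside the first quadrant.
kidney beans + brown rice: intersection lies outside the first quadrant.
Cheapest feasible corner: $1.82.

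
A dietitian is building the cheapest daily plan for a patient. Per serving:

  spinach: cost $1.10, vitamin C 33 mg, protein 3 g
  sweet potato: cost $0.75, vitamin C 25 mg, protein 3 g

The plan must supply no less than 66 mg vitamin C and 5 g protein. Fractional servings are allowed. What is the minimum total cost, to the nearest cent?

Minimising a linear cost over {vitamin C ≥ 66, protein ≥ 5, servings ≥ 0} — the optimum is at a vertex, using one or two foods.
spinach only: max(66/33, 5/3) = 2 servings → $2.20.
sweet potato only: max(66/25, 5/3) = 2.64 servings → $1.98.
spinach + sweet potato: the both-tight solution has a negative serving — not a feasible corner.
Cheapest feasible corner: $1.98.

$1.98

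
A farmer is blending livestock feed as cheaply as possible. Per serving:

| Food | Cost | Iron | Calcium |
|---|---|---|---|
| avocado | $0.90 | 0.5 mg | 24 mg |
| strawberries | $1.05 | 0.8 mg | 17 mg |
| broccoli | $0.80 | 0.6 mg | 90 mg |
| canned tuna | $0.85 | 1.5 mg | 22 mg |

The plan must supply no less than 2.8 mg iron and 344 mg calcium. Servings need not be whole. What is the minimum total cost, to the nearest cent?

Minimising a linear cost over {iron ≥ 2.8, calcium ≥ 344, servings ≥ 0} — the optimum is at a vertex, using one or two foods.
avocado only: max(2.8/0.5, 344/24) = 14.33 servings → $12.90.
strawberries only: max(2.8/0.8, 344/17) = 20.24 servings → $21.25.
broccoli only: max(2.8/0.6, 344/90) = 4.667 servings → $3.73.
canned tuna only: max(2.8/1.5, 344/22) = 15.64 servings → $13.29.
avocado + strawberries: the both-tight solution has a negative serving — not a feasible corner.
avocado + broccoli with both tight: 1.49 servings and 3.425 servings → $4.08.
avocado + canned tuna: the both-tight solution has a negative serving — not a feasible corner.
strawberries + broccoli with both tight: 0.7379 servings and 3.683 servings → $3.72.
strawberries + canned tuna: intersection lies outside the first quadrant.
broccoli + canned tuna with both tight: 3.731 servings and 0.3744 servings → $3.30.
Cheapest feasible corner: $3.30.

$3.30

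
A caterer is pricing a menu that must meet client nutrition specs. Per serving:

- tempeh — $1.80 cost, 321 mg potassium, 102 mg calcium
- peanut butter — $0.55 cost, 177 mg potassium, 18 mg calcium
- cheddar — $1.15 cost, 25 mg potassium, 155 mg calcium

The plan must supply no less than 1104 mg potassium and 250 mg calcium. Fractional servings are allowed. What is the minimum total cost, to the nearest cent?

Compare the cost at each extreme point of the feasible region.
tempeh only: max(1104/321, 250/102) = 3.439 servings → $6.19.
peanut butter only: max(1104/177, 250/18) = 13.89 servings → $7.64.
cheddar only: max(1104/25, 250/155) = 44.16 servings → $50.78.
tempeh + peanut butter with both tight: 1.986 servings and 2.636 servings → $5.02.
tempeh + cheddar: the both-tight solution has a negative serving — not a feasible corner.
peanut butter + cheddar with both tight: 6.11 servings and 0.9034 servings → $4.40.
The minimum over all feasible corners is $4.40.

$4.40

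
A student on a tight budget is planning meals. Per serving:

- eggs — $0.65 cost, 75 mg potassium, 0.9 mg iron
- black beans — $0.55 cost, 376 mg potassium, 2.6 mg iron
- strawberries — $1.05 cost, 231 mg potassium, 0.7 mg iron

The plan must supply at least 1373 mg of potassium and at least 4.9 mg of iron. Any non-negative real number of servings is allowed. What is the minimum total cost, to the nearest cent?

Check every corner: each single food scaled to meet both minima, and each pair solved so both constraints bind.
eggs only: max(1373/75, 4.9/0.9) = 18.31 servings → $11.90.
black beans only: max(1373/376, 4.9/2.6) = 3.652 servings → $2.01.
strawberries only: max(1373/231, 4.9/0.7) = 7 servings → $7.35.
eggs + black beans: intersection lies outside the first quadrant.
eggs + strawberries with both tight: 1.099 servings and 5.587 servings → $6.58.
black beans + strawberries with both tight: 0.5062 servings and 5.12 servings → $5.65.
So the least-cost plan costs $2.01.

$2.01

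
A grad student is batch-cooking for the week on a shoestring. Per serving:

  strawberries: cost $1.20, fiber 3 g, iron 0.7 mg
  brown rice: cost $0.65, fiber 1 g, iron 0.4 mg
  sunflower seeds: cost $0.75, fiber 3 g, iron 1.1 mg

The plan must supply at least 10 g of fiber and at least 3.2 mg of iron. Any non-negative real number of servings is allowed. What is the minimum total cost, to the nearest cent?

With two linear requirements the optimum uses one or two foods; enumerate the corners.
strawberries only: max(10/3, 3.2/0.7) = 4.571 servings → $5.49.
brown rice only: max(10/1, 3.2/0.4) = 10 servings → $6.50.
sunflower seeds only: max(10/3, 3.2/1.1) = 3.333 servings → $2.50.
strawberries + brown rice with both tight: 1.6 servings and 5.2 servings → $5.30.
strawberries + sunflower seeds with both tight: 1.167 servings and 2.167 servings → $3.02.
brown rice + sunflower seeds: intersection lies outside the first quadrant.
So the least-cost plan costs $2.50.

$2.50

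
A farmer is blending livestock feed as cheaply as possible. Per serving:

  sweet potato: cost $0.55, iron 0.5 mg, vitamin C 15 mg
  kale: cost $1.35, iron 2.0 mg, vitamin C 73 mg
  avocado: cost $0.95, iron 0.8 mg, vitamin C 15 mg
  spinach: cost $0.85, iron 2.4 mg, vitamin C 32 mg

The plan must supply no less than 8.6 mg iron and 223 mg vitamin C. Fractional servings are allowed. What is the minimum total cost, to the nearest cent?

$4.55

Check every corner: each single food scaled to meet both minima, and each pair solved so both constraints bind.
sweet potato only: max(8.6/0.5, 223/15) = 17.2 servings → $9.46.
kale only: max(8.6/2.0, 223/73) = 4.3 servings → $5.80.
avocado only: max(8.6/0.8, 223/15) = 14.87 servings → $14.12.
spinach only: max(8.6/2.4, 223/32) = 6.969 servings → $5.92.
sweet potato + kale: intersection lies outside the first quadrant.
sweet potato + avocado with both tight: 10.98 servings and 3.889 servings → $9.73.
sweet potato + spinach with both tight: 13 servings and 0.875 servings → $7.89.
kale + avocado with both tight: 1.739 servings and 6.401 servings → $8.43.
kale + spinach with both tight: 2.338 servings and 1.635 servings → $4.55.
avocado + spinach: the both-tight solution has a negative serving — not a feasible corner.
So the least-cost plan costs $4.55.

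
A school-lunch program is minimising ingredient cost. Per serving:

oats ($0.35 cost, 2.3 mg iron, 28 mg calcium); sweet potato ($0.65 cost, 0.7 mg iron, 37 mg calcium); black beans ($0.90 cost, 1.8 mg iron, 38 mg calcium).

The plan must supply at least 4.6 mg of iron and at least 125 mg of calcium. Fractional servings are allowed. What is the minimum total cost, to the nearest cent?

$1.56

Two binding constraints pin down two serving amounts, so the optimal mix uses at most two foods. The candidates are each food alone (scaled to the tighter of iron/calcium) and each pair with both constraints tight.
oats only: max(4.6/2.3, 125/28) = 4.464 servings → $1.56.
sweet potato only: max(4.6/0.7, 125/37) = 6.571 servings → $4.27.
black beans only: max(4.6/1.8, 125/38) = 3.289 servings → $2.96.
oats + sweet potato with both tight: 1.263 servings and 2.423 servings → $2.02.
oats + black beans: intersection lies outside the first quadrant.
sweet potato + black beans with both tight: 1.255 servings and 2.067 servings → $2.68.
The minimum over all feasible corners is $1.56.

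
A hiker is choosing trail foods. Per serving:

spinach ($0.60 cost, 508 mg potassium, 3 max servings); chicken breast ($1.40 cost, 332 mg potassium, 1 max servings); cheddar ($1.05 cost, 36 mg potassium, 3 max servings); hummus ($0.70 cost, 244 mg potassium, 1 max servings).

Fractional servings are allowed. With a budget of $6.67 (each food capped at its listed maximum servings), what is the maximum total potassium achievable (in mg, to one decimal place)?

2195.0 mg

Potassium per dollar: spinach 846.7, hummus 348.6, chicken breast 237.1, cheddar 34.29.
Take 3 servings of spinach: spends $1.80, +1524.0 mg potassium (running total 1524.0 mg).
Take 1 serving of hummus: spends $0.70, +244.0 mg potassium (running total 1768.0 mg).
Take 1 serving of chicken breast: spends $1.40, +332.0 mg potassium (running total 2100.0 mg).
Take 2.638 servings of cheddar: spends $2.77, +95.0 mg potassium (running total 2195.0 mg).
Greedy by best ratio exhausts the cost allowance optimally: 2195.0 mg.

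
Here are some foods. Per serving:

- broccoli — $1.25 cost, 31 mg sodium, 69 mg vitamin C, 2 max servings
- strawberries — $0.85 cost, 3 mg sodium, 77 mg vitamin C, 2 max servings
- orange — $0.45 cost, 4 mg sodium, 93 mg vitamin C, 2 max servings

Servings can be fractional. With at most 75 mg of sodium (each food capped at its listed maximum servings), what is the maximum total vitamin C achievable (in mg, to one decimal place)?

475.8 mg

Vitamin C per mg sodium: strawberries 25.67, orange 23.25, broccoli 2.226.
Take 2 servings of strawberries: uses 6 mg sodium, +154.0 mg vitamin C (running total 154.0 mg).
Take 2 servings of orange: uses 8 mg sodium, +186.0 mg vitamin C (running total 340.0 mg).
Take 1.968 servings of broccoli: uses 61 mg sodium, +135.8 mg vitamin C (running total 475.8 mg).
Greedy by best ratio exhausts the sodium allowance optimally: 475.8 mg.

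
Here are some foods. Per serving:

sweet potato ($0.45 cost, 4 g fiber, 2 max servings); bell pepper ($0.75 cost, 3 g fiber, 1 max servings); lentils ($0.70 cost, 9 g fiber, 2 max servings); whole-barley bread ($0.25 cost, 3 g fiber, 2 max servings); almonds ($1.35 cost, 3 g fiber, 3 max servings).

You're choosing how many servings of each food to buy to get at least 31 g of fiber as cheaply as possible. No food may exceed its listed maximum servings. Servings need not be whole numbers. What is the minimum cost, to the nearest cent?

Cost per g of fiber: lentils $0.0778, whole-barley bread $0.0833, sweet potato $0.1125, bell pepper $0.2500, almonds $0.4500.
Take 2 servings of lentils: +18.0 g fiber for $1.40 (total $1.40, still need 13.0 g).
Take 2 servings of whole-barley bread: +6.0 g fiber for $0.50 (total $1.90, still need 7.0 g).
Take 1.75 servings of sweet potato: +7.0 g fiber for $0.79 (total $2.69, still need 0.0 g).
Greedy by cheapest-per-g is optimal for a single linear constraint, so the minimum cost is $2.69.

$2.69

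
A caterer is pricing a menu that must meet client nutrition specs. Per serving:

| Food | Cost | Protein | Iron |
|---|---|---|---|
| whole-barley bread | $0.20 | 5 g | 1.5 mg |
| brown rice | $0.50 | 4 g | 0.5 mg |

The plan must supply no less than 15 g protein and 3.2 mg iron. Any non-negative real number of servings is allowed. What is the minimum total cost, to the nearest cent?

For a min-cost LP with two ≥-constraints, a basic feasible solution has at most two positive variables.
whole-barley bread only: max(15/5, 3.2/1.5) = 3 servings → $0.60.
brown rice only: max(15/4, 3.2/0.5) = 6.4 servings → $3.20.
whole-barley bread + brown rice with both tight: 1.514 servings and 1.857 servings → $1.23.
The minimum over all feasible corners is $0.60.

$0.60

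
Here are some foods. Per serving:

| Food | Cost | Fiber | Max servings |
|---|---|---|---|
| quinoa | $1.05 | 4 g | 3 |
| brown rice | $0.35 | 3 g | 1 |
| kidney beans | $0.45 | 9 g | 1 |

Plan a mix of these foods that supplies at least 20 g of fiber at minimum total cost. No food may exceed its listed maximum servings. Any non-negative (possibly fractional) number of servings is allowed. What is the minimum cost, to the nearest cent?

$2.90

Cost per g of fiber: kidney beans $0.0500, brown rice $0.1167, quinoa $0.2625.
Take 1 serving of kidney beans: +9.0 g fiber for $0.45 (total $0.45, still need 11.0 g).
Take 1 serving of brown rice: +3.0 g fiber for $0.35 (total $0.80, still need 8.0 g).
Take 2 servings of quinoa: +8.0 g fiber for $2.10 (total $2.90, still need 0.0 g).
Greedy by cheapest-per-g is optimal for a single linear constraint, so the minimum cost is $2.90.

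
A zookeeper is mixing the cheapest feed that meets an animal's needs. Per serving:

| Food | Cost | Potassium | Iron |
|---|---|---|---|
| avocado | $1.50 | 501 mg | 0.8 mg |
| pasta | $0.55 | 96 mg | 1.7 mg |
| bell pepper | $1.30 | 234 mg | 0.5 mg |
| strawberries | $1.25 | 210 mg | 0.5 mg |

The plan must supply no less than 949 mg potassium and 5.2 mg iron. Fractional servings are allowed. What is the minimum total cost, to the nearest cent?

$3.47

avocado only: max(949/501, 5.2/0.8) = 6.5 servings → $9.75.
pasta only: max(949/96, 5.2/1.7) = 9.885 servings → $5.44.
bell pepper only: max(949/234, 5.2/0.5) = 10.4 servings → $13.52.
strawberries only: max(949/210, 5.2/0.5) = 10.4 servings → $13.00.
avocado + pasta with both tight: 1.438 servings and 2.382 servings → $3.47.
avocado + bell pepper: the both-tight solution has a negative serving — not a feasible corner.
avocado + strawberries: intersection lies outside the first quadrant.
pasta + bell pepper with both tight: 2.122 servings and 3.185 servings → $5.31.
pasta + strawberries with both tight: 1.998 servings and 3.606 servings → $5.61.
bell pepper + strawberries with both targets exact would need a negative amount; discard.
So the least-cost plan costs $3.47.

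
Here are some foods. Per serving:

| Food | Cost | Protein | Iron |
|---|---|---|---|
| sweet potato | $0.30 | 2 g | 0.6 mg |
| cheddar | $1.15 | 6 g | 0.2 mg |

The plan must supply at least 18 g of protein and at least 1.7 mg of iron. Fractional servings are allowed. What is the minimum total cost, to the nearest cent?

$2.70

For a min-cost LP with two ≥-constraints, a basic feasible solution has at most two positive variables.
sweet potato only: max(18/2, 1.7/0.6) = 9 servings → $2.70.
cheddar only: max(18/6, 1.7/0.2) = 8.5 servings → $9.78.
sweet potato + cheddar with both tight: 2.062 servings and 2.312 servings → $3.28.
So the least-cost plan costs $2.70.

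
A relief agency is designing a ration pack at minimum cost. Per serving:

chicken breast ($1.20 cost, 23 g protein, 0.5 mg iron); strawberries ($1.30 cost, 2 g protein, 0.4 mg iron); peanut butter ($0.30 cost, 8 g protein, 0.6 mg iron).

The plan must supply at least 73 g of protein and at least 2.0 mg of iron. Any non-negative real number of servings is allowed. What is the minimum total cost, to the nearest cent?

chicken breast only: max(73/23, 2.0/0.5) = 4 servings → $4.80.
strawberries only: max(73/2, 2.0/0.4) = 36.5 servings → $47.45.
peanut butter only: max(73/8, 2.0/0.6) = 9.125 servings → $2.74.
chicken breast + strawberries with both tight: 3.073 servings and 1.159 servings → $5.19.
chicken breast + peanut butter with both tight: 2.837 servings and 0.9694 servings → $3.69.
strawberries + peanut butter: the both-tight solution has a negative serving — not a feasible corner.
The minimum over all feasible corners is $2.74.

$2.74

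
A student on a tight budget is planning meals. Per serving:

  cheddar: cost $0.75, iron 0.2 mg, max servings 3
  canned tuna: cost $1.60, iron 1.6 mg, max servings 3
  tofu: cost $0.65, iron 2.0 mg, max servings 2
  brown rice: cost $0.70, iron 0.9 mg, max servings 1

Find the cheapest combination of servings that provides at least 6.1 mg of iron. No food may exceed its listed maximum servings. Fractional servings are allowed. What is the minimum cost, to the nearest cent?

Cost per mg of iron: tofu $0.3250, brown rice $0.7778, canned tuna $1.0000, cheddar $3.7500.
Take 2 servings of tofu: +4.0 mg iron for $1.30 (total $1.30, still need 2.1 mg).
Take 1 serving of brown rice: +0.9 mg iron for $0.70 (total $2.00, still need 1.2 mg).
Take 0.75 servings of canned tuna: +1.2 mg iron for $1.20 (total $3.20, still need 0.0 mg).
Filling from the cheapest source first is optimal under one linear minimum: $3.20.

$3.20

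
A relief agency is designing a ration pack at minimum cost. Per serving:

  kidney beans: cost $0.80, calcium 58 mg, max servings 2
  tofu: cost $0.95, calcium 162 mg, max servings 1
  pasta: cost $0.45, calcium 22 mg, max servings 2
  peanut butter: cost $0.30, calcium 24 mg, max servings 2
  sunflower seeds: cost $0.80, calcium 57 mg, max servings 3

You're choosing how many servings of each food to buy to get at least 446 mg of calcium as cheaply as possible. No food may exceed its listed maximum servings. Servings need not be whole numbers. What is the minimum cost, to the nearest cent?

$4.83

Cost per mg of calcium: tofu $0.0059, peanut butter $0.0125, kidney beans $0.0138, sunflower seeds $0.0140, pasta $0.0205.
Take 1 serving of tofu: +162.0 mg calcium for $0.95 (total $0.95, still need 284.0 mg).
Take 2 servings of peanut butter: +48.0 mg calcium for $0.60 (total $1.55, still need 236.0 mg).
Take 2 servings of kidney beans: +116.0 mg calcium for $1.60 (total $3.15, still need 120.0 mg).
Take 2.105 servings of sunflower seeds: +120.0 mg calcium for $1.68 (total $4.83, still need 0.0 mg).
Greedy by cheapest-per-mg is optimal for a single linear constraint, so the minimum cost is $4.83.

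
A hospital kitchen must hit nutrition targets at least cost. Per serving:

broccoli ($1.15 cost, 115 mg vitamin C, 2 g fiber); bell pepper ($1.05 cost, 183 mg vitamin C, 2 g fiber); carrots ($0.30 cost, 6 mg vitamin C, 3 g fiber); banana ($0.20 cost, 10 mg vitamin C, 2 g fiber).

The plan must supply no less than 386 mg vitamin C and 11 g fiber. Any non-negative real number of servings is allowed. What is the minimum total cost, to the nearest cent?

This is a tiny linear program; its minimum lies at a vertex of the feasible set. List the vertices and price them.
broccoli only: max(386/115, 11/2) = 5.5 servings → $6.33.
bell pepper only: max(386/183, 11/2) = 5.5 servings → $5.78.
carrots only: max(386/6, 11/3) = 64.33 servings → $19.30.
banana only: max(386/10, 11/2) = 38.6 servings → $7.72.
broccoli + bell pepper with both targets exact would need a negative amount; discard.
broccoli + carrots with both tight: 3.279 servings and 1.48 servings → $4.22.
broccoli + banana with both tight: 3.152 servings and 2.348 servings → $4.09.
bell pepper + carrots with both tight: 2.034 servings and 2.311 servings → $2.83.
bell pepper + banana with both tight: 1.913 servings and 3.587 servings → $2.73.
carrots + banana: intersection lies outside the first quadrant.
So the least-cost plan costs $2.73.

$2.73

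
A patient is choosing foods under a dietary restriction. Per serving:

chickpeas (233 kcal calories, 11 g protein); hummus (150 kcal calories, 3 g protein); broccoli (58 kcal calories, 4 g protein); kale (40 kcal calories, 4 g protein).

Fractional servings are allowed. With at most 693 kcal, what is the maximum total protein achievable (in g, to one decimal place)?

69.3 g

Protein per kcal: kale 0.1, broccoli 0.06897, chickpeas 0.04721, hummus 0.02.
With no serving limits, spend the whole calories allowance on kale: 693 kcal / 40 kcal × 4 g = 69.3 g.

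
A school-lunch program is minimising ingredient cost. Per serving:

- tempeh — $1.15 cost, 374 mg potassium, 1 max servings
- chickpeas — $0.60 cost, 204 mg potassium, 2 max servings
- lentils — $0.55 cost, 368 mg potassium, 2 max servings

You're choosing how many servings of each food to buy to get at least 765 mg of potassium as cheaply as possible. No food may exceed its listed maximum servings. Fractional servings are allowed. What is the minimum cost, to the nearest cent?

Cost per mg of potassium: lentils $0.0015, chickpeas $0.0029, tempeh $0.0031.
Take 2 servings of lentils: +736.0 mg potassium for $1.10 (total $1.10, still need 29.0 mg).
Take 0.1422 servings of chickpeas: +29.0 mg potassium for $0.09 (total $1.19, still need 0.0 mg).
Filling from the cheapest source first is optimal under one linear minimum: $1.19.

$1.19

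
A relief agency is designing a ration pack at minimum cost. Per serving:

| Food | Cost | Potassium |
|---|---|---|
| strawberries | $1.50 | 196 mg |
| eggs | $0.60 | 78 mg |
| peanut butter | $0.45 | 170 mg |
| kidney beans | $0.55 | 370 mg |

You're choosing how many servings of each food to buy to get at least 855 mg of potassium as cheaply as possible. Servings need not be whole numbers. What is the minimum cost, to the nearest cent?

$1.27

Cost per mg of potassium: kidney beans $0.0015, peanut butter $0.0026, strawberries $0.0077, eggs $0.0077.
With no serving limits, use only kidney beans: 855 mg / 370 mg = 2.311 servings × $0.55 = $1.27.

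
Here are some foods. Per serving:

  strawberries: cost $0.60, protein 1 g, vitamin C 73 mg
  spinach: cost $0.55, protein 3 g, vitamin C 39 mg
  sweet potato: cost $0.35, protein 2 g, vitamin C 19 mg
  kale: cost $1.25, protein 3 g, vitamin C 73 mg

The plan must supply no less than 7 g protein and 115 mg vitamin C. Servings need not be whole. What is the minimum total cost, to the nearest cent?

$1.45

strawberries only: max(7/1, 115/73) = 7 servings → $4.20.
spinach only: max(7/3, 115/39) = 2.949 servings → $1.62.
sweet potato only: max(7/2, 115/19) = 6.053 servings → $2.12.
kale only: max(7/3, 115/73) = 2.333 servings → $2.92.
strawberries + spinach with both tight: 0.4 servings and 2.2 servings → $1.45.
strawberries + sweet potato with both tight: 0.7638 servings and 3.118 servings → $1.55.
strawberries + kale: the both-tight solution has a negative serving — not a feasible corner.
spinach + sweet potato: the both-tight solution has a negative serving — not a feasible corner.
spinach + kale with both tight: 1.627 servings and 0.7059 servings → $1.78.
sweet potato + kale with both tight: 1.865 servings and 1.09 servings → $2.02.
The minimum over all feasible corners is $1.45.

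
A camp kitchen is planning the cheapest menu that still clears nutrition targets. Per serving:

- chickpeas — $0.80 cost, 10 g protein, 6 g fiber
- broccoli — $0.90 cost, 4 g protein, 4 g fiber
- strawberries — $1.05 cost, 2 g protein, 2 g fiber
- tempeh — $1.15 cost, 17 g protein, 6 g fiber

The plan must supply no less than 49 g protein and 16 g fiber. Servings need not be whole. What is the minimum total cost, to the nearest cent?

Minimising a linear cost over {protein ≥ 49, fiber ≥ 16, servings ≥ 0} — the optimum is at a vertex, using one or two foods.
chickpeas only: max(49/10, 16/6) = 4.9 servings → $3.92.
broccoli only: max(49/4, 16/4) = 12.25 servings → $11.03.
strawberries only: max(49/2, 16/2) = 24.5 servings → $25.73.
tempeh only: max(49/17, 16/6) = 2.882 servings → $3.31.
chickpeas + broccoli: the both-tight solution has a negative serving — not a feasible corner.
chickpeas + strawberries: intersection lies outside the first quadrant.
chickpeas + tempeh: intersection lies outside the first quadrant.
broccoli + strawberries (both tight): parallel constraints — no distinct corner.
broccoli + tempeh: the both-tight solution has a negative serving — not a feasible corner.
strawberries + tempeh with both targets exact would need a negative amount; discard.
The minimum over all feasible corners is $3.31.

$3.31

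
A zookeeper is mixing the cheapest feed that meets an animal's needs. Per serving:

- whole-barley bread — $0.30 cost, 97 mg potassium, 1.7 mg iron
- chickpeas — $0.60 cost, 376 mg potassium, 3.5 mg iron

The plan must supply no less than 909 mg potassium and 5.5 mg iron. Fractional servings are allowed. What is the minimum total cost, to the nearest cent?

At the optimum either one food covers both requirements or two foods hit both targets exactly; no other combination can be cheaper.
whole-barley bread only: max(909/97, 5.5/1.7) = 9.371 servings → $2.81.
chickpeas only: max(909/376, 5.5/3.5) = 2.418 servings → $1.45.
whole-barley bread + chickpeas: the both-tight solution has a negative serving — not a feasible corner.
Cheapest feasible corner: $1.45.

$1.45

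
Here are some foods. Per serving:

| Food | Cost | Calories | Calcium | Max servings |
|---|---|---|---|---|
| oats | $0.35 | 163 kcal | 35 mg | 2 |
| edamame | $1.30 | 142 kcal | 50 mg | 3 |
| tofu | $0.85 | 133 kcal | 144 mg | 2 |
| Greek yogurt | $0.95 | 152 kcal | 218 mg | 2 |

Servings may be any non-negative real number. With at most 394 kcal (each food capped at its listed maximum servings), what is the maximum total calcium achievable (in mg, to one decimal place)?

533.4 mg

Calcium per kcal: Greek yogurt 1.434, tofu 1.083, edamame 0.3521, oats 0.2147.
Take 2 servings of Greek yogurt: uses 304 kcal, +436.0 mg calcium (running total 436.0 mg).
Take 0.6767 servings of tofu: uses 90 kcal, +97.4 mg calcium (running total 533.4 mg).
Greedy by best ratio exhausts the calories allowance optimally: 533.4 mg.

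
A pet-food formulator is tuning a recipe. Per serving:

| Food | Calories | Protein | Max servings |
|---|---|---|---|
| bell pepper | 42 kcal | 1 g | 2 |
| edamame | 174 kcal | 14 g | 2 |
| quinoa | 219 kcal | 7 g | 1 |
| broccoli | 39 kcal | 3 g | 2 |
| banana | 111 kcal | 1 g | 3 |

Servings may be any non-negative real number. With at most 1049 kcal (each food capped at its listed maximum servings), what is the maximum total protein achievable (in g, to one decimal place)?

Protein per kcal: edamame 0.08046, broccoli 0.07692, quinoa 0.03196, bell pepper 0.02381, banana 0.009009.
Take 2 servings of edamame: uses 348 kcal, +28.0 g protein (running total 28.0 g).
Take 2 servings of broccoli: uses 78 kcal, +6.0 g protein (running total 34.0 g).
Take 1 serving of quinoa: uses 219 kcal, +7.0 g protein (running total 41.0 g).
Take 2 servings of bell pepper: uses 84 kcal, +2.0 g protein (running total 43.0 g).
Take 2.883 servings of banana: uses 320 kcal, +2.9 g protein (running total 45.9 g).
Filling greedily by protein-per-kcal is optimal for one linear limit, giving 45.9 g.

45.9 g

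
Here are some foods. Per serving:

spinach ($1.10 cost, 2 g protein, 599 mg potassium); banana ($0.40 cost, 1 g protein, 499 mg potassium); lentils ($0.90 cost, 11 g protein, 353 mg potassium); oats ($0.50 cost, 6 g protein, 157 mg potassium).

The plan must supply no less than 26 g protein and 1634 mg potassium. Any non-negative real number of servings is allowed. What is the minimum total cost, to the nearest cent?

spinach only: max(26/2, 1634/599) = 13 servings → $14.30.
banana only: max(26/1, 1634/499) = 26 servings → $10.40.
lentils only: max(26/11, 1634/353) = 4.629 servings → $4.17.
oats only: max(26/6, 1634/157) = 10.41 servings → $5.20.
spinach + banana: intersection lies outside the first quadrant.
spinach + lentils with both tight: 1.495 servings and 2.092 servings → $3.53.
spinach + oats with both tight: 1.745 servings and 3.752 servings → $3.79.
banana + lentils with both tight: 1.713 servings and 2.208 servings → $2.67.
banana + oats with both tight: 2.017 servings and 3.997 servings → $2.81.
lentils + oats with both targets exact would need a negative amount; discard.
So the least-cost plan costs $2.67.

$2.67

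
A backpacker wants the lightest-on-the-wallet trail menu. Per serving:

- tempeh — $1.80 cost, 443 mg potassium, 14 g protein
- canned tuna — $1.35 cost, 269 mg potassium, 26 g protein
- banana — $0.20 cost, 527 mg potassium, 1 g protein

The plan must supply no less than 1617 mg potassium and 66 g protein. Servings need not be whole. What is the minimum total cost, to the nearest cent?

This is a tiny linear program; its minimum lies at a vertex of the feasible set. List the vertices and price them.
tempeh only: max(1617/443, 66/14) = 4.714 servings → $8.49.
canned tuna only: max(1617/269, 66/26) = 6.011 servings → $8.12.
banana only: max(1617/527, 66/1) = 66 servings → $13.20.
tempeh + canned tuna with both tight: 3.133 servings and 0.8514 servings → $6.79.
tempeh + banana: intersection lies outside the first quadrant.
canned tuna + banana with both tight: 2.469 servings and 1.808 servings → $3.69.
So the least-cost plan costs $3.69.

$3.69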